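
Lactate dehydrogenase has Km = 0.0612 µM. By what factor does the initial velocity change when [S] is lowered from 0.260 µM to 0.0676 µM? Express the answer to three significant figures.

Since Vmax cancels, v₂/v₁ = [S]₂(Km+[S]₁) / [S]₁(Km+[S]₂).
= 0.0676×(0.0612+0.260) / (0.260×(0.0612+0.0676)) = 0.02171/0.03349 = 0.648.

0.648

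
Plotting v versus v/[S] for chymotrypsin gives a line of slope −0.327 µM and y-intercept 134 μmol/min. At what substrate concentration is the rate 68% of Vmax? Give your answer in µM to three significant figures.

0.695 µM

The Eadie–Hofstee slope gives Km = 0.327 µM (slope = −Km).
v/Vmax = [S]/(Km+[S]) = 0.68 ⇒ [S] = Km·0.68/(1−0.68) = 0.327 × 2.125 = 0.695 µM.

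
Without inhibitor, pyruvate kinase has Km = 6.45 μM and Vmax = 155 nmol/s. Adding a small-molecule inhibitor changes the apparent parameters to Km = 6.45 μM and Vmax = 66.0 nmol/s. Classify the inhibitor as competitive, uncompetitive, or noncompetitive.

noncompetitive

Vmax decreases (155 → 66.0 nmol/s) while Km is unchanged — pure noncompetitive inhibition.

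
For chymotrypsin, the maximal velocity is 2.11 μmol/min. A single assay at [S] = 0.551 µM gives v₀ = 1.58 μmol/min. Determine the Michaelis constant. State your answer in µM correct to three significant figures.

From v = Vmax[S]/(Km+[S]), Km = [S](Vmax − v)/v.
Km = 0.551 × (2.11 − 1.58) / 1.58 = 0.2920/1.58 = 0.185 µM.

0.185 µM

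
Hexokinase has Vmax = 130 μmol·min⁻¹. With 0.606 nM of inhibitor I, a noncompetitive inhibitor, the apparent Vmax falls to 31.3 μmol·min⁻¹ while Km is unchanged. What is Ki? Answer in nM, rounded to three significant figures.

Noncompetitive: Vmax,app = Vmax/α with α = 1 + [I]/Ki.
α = Vmax/Vmax,app = 130/31.3 = 4.153.
Ki = [I]/(α − 1) = 0.606/3.153 = 0.192 nM.

0.192 nM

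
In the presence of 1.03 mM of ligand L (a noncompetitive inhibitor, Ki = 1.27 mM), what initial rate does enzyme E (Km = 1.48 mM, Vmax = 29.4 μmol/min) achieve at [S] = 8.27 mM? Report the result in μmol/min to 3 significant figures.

With α = 1 + [I]/Ki = 1 + 1.03/1.27 = 1.811, the noncompetitive rate law is v = (Vmax/α)·[S] / (Km + [S]).
v = (29.4/1.811)×8.27 / (1.48 + 8.27) = 134.3/9.750 = 13.8 μmol/min.

13.8 μmol/min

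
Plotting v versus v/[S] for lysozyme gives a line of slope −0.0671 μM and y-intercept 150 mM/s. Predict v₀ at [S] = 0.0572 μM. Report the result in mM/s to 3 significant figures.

69.0 mM/s

In the Eadie–Hofstee form v = Vmax − Km·(v/[S]), the slope is −Km and the intercept is Vmax, so Km = 0.0671 μM and Vmax = 150 mM/s.
v = 150 × 0.0572/(0.0671 + 0.0572) = 69.0 mM/s.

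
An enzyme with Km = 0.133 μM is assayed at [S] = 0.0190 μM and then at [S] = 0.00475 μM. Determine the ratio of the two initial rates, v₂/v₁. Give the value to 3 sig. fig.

0.276

Since Vmax cancels, v₂/v₁ = [S]₂(Km+[S]₁) / [S]₁(Km+[S]₂).
= 0.00475×(0.133+0.0190) / (0.0190×(0.133+0.00475)) = 0.0007220/0.002617 = 0.276.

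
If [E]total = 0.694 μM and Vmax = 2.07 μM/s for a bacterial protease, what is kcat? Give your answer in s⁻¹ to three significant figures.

2.98 s⁻¹

kcat = Vmax/[E]total = 2.07 μM/s / 0.694 μM = 2.98 s⁻¹.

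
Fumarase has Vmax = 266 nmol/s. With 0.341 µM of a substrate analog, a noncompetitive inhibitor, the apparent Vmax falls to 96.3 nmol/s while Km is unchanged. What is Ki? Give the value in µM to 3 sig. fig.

Noncompetitive: Vmax,app = Vmax/α with α = 1 + [I]/Ki.
α = Vmax/Vmax,app = 266/96.3 = 2.762.
Ki = [I]/(α − 1) = 0.341/1.762 = 0.194 µM.

0.194 µM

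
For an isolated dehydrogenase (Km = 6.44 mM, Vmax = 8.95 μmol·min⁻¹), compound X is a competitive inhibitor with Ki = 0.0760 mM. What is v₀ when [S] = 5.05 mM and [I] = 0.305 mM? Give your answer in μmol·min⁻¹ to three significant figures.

α = 1 + [I]/Ki = 1 + 0.305/0.0760 = 5.013.
For a competitive inhibitor, Vmax is unchanged and the apparent Km becomes α·Km: Km,app = 32.3 mM, Vmax,app = 8.95 μmol·min⁻¹.
v = Vmax,app·[S]/(Km,app + [S]) = 8.95 × 5.05/(32.3 + 5.05) = 1.21 μmol·min⁻¹.

1.21 μmol·min⁻¹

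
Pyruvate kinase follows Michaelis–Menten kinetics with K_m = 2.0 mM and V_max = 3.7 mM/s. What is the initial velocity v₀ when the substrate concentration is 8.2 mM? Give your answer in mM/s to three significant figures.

v = Vmax·[S]/(Km + [S]) = 3.7 × 8.2 / (2.0 + 8.2)
  = 30.34 / 10.20 = 2.97 mM/s.

2.97 mM/s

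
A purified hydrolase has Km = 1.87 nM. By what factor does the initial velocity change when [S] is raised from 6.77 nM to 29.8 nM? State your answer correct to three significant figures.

1.20

Since Vmax cancels, v₂/v₁ = [S]₂(Km+[S]₁) / [S]₁(Km+[S]₂).
= 29.8×(1.87+6.77) / (6.77×(1.87+29.8)) = 257.5/214.4 = 1.20.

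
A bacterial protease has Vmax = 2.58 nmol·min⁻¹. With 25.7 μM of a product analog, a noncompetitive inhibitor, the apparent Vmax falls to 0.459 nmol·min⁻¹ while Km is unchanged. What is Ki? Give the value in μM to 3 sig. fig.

5.56 μM

Noncompetitive: Vmax,app = Vmax/α with α = 1 + [I]/Ki.
α = Vmax/Vmax,app = 2.58/0.459 = 5.621.
Ki = [I]/(α − 1) = 25.7/4.621 = 5.56 μM.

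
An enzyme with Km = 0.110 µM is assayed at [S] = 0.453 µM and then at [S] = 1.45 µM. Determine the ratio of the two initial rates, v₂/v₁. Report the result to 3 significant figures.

Since Vmax cancels, v₂/v₁ = [S]₂(Km+[S]₁) / [S]₁(Km+[S]₂).
= 1.45×(0.110+0.453) / (0.453×(0.110+1.45)) = 0.8164/0.7067 = 1.16.

1.16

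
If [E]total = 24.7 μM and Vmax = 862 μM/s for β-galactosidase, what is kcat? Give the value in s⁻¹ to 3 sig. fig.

34.9 s⁻¹

kcat = Vmax/[E]total = 862 μM/s / 24.7 μM = 34.9 s⁻¹.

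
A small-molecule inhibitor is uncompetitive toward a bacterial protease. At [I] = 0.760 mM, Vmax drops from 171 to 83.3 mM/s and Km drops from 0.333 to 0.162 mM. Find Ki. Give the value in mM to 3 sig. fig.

0.722 mM

Uncompetitive: Vmax,app = Vmax/α (and Km,app = Km/α) with α = 1 + [I]/Ki.
α = Vmax/Vmax,app = 171/83.3 = 2.053.
Since α = 1 + [I]/Ki, [I]/Ki = 2.053 − 1 = 1.053 and Ki = 0.760/1.053 = 0.722 mM.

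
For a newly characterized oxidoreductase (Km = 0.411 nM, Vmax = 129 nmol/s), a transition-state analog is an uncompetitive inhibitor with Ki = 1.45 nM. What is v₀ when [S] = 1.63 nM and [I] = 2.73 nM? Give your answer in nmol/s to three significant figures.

α = 1 + [I]/Ki = 1 + 2.73/1.45 = 2.883.
For an uncompetitive inhibitor, both parameters are divided by α, giving Vmax/α and Km/α: Km,app = 0.143 nM, Vmax,app = 44.7 nmol/s.
v = Vmax,app·[S]/(Km,app + [S]) = 44.7 × 1.63/(0.143 + 1.63) = 41.1 nmol/s.

41.1 nmol/s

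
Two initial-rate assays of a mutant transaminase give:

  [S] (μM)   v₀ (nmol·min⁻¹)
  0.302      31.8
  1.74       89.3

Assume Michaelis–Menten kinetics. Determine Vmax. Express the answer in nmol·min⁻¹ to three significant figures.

144 nmol·min⁻¹

From v = Vmax[S]/(Km+[S]), each point gives Vmax = v(Km+[S])/[S].
Equating: 31.8(Km+0.302)/0.302 = 89.3(Km+1.74)/1.74.
105.3·Km + 31.8 = 51.32·Km + 89.3, so (105.3 − 51.32)·Km = 89.3 − 31.8.
Km = 57.50/53.98 = 1.07 μM; then Vmax = 31.8(1.07+0.302)/0.302 = 144 nmol·min⁻¹.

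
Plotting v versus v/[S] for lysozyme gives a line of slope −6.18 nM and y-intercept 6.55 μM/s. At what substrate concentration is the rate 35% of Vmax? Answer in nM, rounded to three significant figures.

3.33 nM

The Eadie–Hofstee slope gives Km = 6.18 nM (slope = −Km).
v/Vmax = [S]/(Km+[S]) = 0.35 ⇒ [S] = Km·0.35/(1−0.35) = 6.18 × 0.5385 = 3.33 nM.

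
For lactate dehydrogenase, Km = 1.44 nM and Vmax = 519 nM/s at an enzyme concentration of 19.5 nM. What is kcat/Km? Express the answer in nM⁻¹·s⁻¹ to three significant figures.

18.5 nM⁻¹·s⁻¹

kcat = Vmax/[E]total = 519/19.5 = 26.6 s⁻¹.
kcat/Km = 26.6/1.44 = 18.5 nM⁻¹·s⁻¹.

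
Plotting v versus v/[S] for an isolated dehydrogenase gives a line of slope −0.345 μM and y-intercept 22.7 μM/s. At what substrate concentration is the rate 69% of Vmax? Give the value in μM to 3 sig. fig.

The Eadie–Hofstee slope gives Km = 0.345 μM (slope = −Km).
v/Vmax = [S]/(Km+[S]) = 0.69 ⇒ [S] = Km·0.69/(1−0.69) = 0.345 × 2.226 = 0.768 μM.

0.768 μM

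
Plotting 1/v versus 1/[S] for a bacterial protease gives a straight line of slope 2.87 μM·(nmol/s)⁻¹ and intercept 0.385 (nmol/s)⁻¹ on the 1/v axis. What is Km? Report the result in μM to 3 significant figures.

y-intercept = 1/Vmax ⇒ Vmax = 2.60 nmol/s; slope = Km/Vmax ⇒ Km = slope × Vmax.
Km = 2.87 × 2.60 = 7.45 μM.

7.45 μM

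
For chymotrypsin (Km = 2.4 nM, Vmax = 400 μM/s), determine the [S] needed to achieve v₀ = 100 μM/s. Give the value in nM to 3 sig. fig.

Rearranging v = Vmax[S]/(Km+[S]) gives [S] = Km·v/(Vmax − v).
[S] = 2.4 × 100 / (400 − 100) = 240.0/300.0 = 0.800 nM.

0.800 nM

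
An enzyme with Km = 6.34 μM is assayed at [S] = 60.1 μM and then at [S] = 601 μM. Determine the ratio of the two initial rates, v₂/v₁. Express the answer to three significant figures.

1.09

Since Vmax cancels, v₂/v₁ = [S]₂(Km+[S]₁) / [S]₁(Km+[S]₂).
= 601×(6.34+60.1) / (60.1×(6.34+601)) = 39930/36500 = 1.09.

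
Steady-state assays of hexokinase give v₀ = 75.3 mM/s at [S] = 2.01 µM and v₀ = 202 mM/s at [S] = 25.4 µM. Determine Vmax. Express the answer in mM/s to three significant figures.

From v = Vmax[S]/(Km+[S]), each point gives Vmax = v(Km+[S])/[S].
Equating: 75.3(Km+2.01)/2.01 = 202(Km+25.4)/25.4.
37.46·Km + 75.3 = 7.953·Km + 202, so (37.46 − 7.953)·Km = 202 − 75.3.
Km = 126.7/29.51 = 4.29 µM; then Vmax = 75.3(4.29+2.01)/2.01 = 236 mM/s.

236 mM/s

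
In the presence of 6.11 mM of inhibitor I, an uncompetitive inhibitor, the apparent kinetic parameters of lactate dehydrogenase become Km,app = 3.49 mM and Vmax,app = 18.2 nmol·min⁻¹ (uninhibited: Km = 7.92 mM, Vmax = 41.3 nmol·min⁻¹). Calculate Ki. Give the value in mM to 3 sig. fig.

Uncompetitive: Vmax,app = Vmax/α (and Km,app = Km/α) with α = 1 + [I]/Ki.
α = Vmax/Vmax,app = 41.3/18.2 = 2.269.
Since α = 1 + [I]/Ki, [I]/Ki = 2.269 − 1 = 1.269 and Ki = 6.11/1.269 = 4.81 mM.

4.81 mM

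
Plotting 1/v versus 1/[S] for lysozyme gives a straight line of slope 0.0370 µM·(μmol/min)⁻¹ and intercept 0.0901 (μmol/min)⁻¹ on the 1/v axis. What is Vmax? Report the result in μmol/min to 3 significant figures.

The y-intercept of a Lineweaver–Burk plot equals 1/Vmax, so Vmax = 1/0.0901 = 11.1 μmol/min.

11.1 μmol/min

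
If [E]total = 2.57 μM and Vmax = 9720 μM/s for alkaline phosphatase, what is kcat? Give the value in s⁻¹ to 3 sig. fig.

3780 s⁻¹

kcat = Vmax/[E]total = 9720 μM/s / 2.57 μM = 3780 s⁻¹.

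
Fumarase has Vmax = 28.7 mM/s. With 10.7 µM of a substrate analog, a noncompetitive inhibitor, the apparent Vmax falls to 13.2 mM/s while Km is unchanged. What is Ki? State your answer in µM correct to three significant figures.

Noncompetitive: Vmax,app = Vmax/α with α = 1 + [I]/Ki.
α = Vmax/Vmax,app = 28.7/13.2 = 2.174.
Ki = [I]/(α − 1) = 10.7/1.174 = 9.11 µM.

9.11 µM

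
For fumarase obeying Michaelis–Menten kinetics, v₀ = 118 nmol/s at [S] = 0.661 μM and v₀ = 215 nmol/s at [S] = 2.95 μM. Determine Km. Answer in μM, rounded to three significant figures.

0.918 μM

From v = Vmax[S]/(Km+[S]), each point gives Vmax = v(Km+[S])/[S].
Equating: 118(Km+0.661)/0.661 = 215(Km+2.95)/2.95.
178.5·Km + 118 = 72.88·Km + 215, so (178.5 − 72.88)·Km = 215 − 118.
Km = 97.00/105.6 = 0.918 μM; then Vmax = 118(0.918+0.661)/0.661 = 282 nmol/s.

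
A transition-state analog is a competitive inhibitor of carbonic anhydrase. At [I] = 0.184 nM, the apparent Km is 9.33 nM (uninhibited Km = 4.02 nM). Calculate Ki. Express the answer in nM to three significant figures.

Competitive: Km,app = α·Km with α = 1 + [I]/Ki.
α = Km,app/Km = 9.33/4.02 = 2.321.
Ki = [I]/(α − 1) = 0.184/1.321 = 0.139 nM.

0.139 nM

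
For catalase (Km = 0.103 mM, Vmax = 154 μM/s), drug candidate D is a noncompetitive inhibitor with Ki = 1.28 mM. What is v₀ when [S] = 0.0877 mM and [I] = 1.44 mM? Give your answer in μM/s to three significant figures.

33.3 μM/s

With α = 1 + [I]/Ki = 1 + 1.44/1.28 = 2.125, the noncompetitive rate law is v = (Vmax/α)·[S] / (Km + [S]).
v = (154/2.125)×0.0877 / (0.103 + 0.0877) = 6.356/0.1907 = 33.3 μM/s.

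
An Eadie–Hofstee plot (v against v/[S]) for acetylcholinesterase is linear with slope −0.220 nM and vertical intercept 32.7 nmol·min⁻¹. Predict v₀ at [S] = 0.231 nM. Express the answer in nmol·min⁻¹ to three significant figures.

In the Eadie–Hofstee form v = Vmax − Km·(v/[S]), the slope is −Km and the intercept is Vmax, so Km = 0.220 nM and Vmax = 32.7 nmol·min⁻¹.
v = 32.7 × 0.231/(0.220 + 0.231) = 16.7 nmol·min⁻¹.

16.7 nmol·min⁻¹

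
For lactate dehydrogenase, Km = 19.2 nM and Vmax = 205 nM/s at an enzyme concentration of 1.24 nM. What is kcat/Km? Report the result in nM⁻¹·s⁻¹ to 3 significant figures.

8.61 nM⁻¹·s⁻¹

kcat = Vmax/[E]total = 205/1.24 = 165 s⁻¹.
kcat/Km = 165/19.2 = 8.61 nM⁻¹·s⁻¹.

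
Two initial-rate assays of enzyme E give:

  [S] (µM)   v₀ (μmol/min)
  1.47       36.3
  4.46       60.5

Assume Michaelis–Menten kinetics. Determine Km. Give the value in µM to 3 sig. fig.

2.17 µM

In reciprocal form, 1/v = (Km/Vmax)·(1/[S]) + 1/Vmax. The two points give (1/[S], 1/v) = (0.6803, 0.02755) and (0.2242, 0.01653).
Slope = (0.02755 − 0.01653)/(0.6803 − 0.2242) = 0.02416; intercept = 0.02755 − 0.02416×0.6803 = 0.01111.
Vmax = 1/intercept = 90.0 μmol/min; Km = slope × Vmax = 0.02416 × 90.0 = 2.17 µM.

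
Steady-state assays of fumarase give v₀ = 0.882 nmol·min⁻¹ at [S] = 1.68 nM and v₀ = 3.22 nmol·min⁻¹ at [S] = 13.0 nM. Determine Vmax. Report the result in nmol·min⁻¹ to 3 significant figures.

5.31 nmol·min⁻¹

From v = Vmax[S]/(Km+[S]), each point gives Vmax = v(Km+[S])/[S].
Equating: 0.882(Km+1.68)/1.68 = 3.22(Km+13.0)/13.0.
0.5250·Km + 0.882 = 0.2477·Km + 3.22, so (0.5250 − 0.2477)·Km = 3.22 − 0.882.
Km = 2.338/0.2773 = 8.43 nM; then Vmax = 0.882(8.43+1.68)/1.68 = 5.31 nmol·min⁻¹.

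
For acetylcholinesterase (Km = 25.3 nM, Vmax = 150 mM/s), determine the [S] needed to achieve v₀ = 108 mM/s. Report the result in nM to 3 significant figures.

Rearranging v = Vmax[S]/(Km+[S]) gives [S] = Km·v/(Vmax − v).
[S] = 25.3 × 108 / (150 − 108) = 2732/42.00 = 65.1 nM.

65.1 nM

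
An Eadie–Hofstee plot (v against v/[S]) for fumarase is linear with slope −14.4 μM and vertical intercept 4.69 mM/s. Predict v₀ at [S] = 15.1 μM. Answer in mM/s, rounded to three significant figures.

In the Eadie–Hofstee form v = Vmax − Km·(v/[S]), the slope is −Km and the intercept is Vmax, so Km = 14.4 μM and Vmax = 4.69 mM/s.
v = 4.69 × 15.1/(14.4 + 15.1) = 2.40 mM/s.

2.40 mM/s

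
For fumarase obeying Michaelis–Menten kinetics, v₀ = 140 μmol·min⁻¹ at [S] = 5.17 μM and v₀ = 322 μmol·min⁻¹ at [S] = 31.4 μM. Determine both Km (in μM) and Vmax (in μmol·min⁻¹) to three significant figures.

In reciprocal form, 1/v = (Km/Vmax)·(1/[S]) + 1/Vmax. The two points give (1/[S], 1/v) = (0.1934, 0.007143) and (0.03185, 0.003106).
Slope = (0.007143 − 0.003106)/(0.1934 − 0.03185) = 0.02499; intercept = 0.007143 − 0.02499×0.1934 = 0.002310.
Vmax = 1/intercept = 433 μmol·min⁻¹; Km = slope × Vmax = 0.02499 × 433 = 10.8 μM.

Km = 10.8 μM; Vmax = 433 μmol·min⁻¹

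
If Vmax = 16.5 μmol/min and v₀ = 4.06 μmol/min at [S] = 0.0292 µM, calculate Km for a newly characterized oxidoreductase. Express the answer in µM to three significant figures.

v/Vmax = 4.06/16.5 = 0.2461 = [S]/(Km+[S]).
So Km + [S] = [S]/0.2461 = 0.1187 µM, giving Km = 0.1187 − 0.0292 = 0.0895 µM.

0.0895 µM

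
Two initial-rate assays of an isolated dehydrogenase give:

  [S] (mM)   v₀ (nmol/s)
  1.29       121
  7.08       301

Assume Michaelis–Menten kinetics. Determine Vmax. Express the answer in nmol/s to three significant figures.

From v = Vmax[S]/(Km+[S]), each point gives Vmax = v(Km+[S])/[S].
Equating: 121(Km+1.29)/1.29 = 301(Km+7.08)/7.08.
93.80·Km + 121 = 42.51·Km + 301, so (93.80 − 42.51)·Km = 301 − 121.
Km = 180.0/51.28 = 3.51 mM; then Vmax = 121(3.51+1.29)/1.29 = 450 nmol/s.

450 nmol/s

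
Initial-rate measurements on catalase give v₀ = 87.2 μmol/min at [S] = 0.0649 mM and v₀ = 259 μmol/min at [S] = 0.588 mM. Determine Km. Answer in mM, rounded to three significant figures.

From v = Vmax[S]/(Km+[S]), each point gives Vmax = v(Km+[S])/[S].
Equating: 87.2(Km+0.0649)/0.0649 = 259(Km+0.588)/0.588.
1344·Km + 87.2 = 440.5·Km + 259, so (1344 − 440.5)·Km = 259 − 87.2.
Km = 171.8/903.1 = 0.190 mM; then Vmax = 87.2(0.190+0.0649)/0.0649 = 343 μmol/min.

0.190 mM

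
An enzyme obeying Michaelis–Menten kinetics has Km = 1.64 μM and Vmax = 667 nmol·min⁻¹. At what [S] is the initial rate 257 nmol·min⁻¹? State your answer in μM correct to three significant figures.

1.03 μM

Rearranging v = Vmax[S]/(Km+[S]) gives [S] = Km·v/(Vmax − v).
[S] = 1.64 × 257 / (667 − 257) = 421.5/410.0 = 1.03 μM.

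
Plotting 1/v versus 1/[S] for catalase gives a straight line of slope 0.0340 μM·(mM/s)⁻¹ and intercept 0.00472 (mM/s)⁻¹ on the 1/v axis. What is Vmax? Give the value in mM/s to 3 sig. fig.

212 mM/s

The y-intercept of a Lineweaver–Burk plot equals 1/Vmax, so Vmax = 1/0.00472 = 212 mM/s.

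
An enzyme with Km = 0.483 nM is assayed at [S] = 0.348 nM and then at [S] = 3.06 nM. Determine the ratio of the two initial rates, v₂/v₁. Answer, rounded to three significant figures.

Since Vmax cancels, v₂/v₁ = [S]₂(Km+[S]₁) / [S]₁(Km+[S]₂).
= 3.06×(0.483+0.348) / (0.348×(0.483+3.06)) = 2.543/1.233 = 2.06.

2.06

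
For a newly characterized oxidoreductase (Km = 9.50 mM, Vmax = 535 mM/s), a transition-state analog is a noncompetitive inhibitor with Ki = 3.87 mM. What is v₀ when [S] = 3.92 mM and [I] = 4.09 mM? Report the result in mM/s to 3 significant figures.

76.0 mM/s

α = 1 + [I]/Ki = 1 + 4.09/3.87 = 2.057.
For a noncompetitive inhibitor, Vmax is reduced to Vmax/α while Km is unchanged: Km,app = 9.50 mM, Vmax,app = 260 mM/s.
v = Vmax,app·[S]/(Km,app + [S]) = 260 × 3.92/(9.50 + 3.92) = 76.0 mM/s.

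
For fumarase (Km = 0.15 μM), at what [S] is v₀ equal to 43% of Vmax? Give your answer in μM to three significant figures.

v/Vmax = [S]/(Km+[S]) = 0.43, so [S] = Km·0.43/(1 − 0.43) = 0.15 × 0.7544.
[S] = 0.113 μM.

0.113 μM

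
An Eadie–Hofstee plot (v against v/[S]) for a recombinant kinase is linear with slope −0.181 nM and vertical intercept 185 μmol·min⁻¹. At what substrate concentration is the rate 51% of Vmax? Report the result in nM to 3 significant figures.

0.188 nM

The Eadie–Hofstee slope gives Km = 0.181 nM (slope = −Km).
v/Vmax = [S]/(Km+[S]) = 0.51 ⇒ [S] = Km·0.51/(1−0.51) = 0.181 × 1.041 = 0.188 nM.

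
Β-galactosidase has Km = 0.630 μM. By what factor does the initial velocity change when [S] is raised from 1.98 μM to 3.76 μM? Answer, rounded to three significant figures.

Since Vmax cancels, v₂/v₁ = [S]₂(Km+[S]₁) / [S]₁(Km+[S]₂).
= 3.76×(0.630+1.98) / (1.98×(0.630+3.76)) = 9.814/8.692 = 1.13.

1.13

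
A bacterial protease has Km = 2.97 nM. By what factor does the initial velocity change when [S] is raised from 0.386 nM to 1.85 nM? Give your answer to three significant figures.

The fractional saturations are [S]/(Km+[S]) = 0.386/3.356 = 0.1150 and 1.85/4.820 = 0.3838.
v₂/v₁ is just their ratio: 0.3838/0.1150 = 3.34.

3.34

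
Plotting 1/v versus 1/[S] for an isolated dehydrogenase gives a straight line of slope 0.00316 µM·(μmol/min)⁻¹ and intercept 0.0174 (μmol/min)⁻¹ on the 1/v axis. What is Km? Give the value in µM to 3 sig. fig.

y-intercept = 1/Vmax ⇒ Vmax = 57.5 μmol/min; slope = Km/Vmax ⇒ Km = slope × Vmax.
Km = 0.00316 × 57.5 = 0.182 µM.

0.182 µM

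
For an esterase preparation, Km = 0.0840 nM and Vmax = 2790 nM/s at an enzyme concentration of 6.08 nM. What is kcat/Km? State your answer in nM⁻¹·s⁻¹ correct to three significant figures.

5460 nM⁻¹·s⁻¹

kcat = Vmax/[E]total = 2790/6.08 = 459 s⁻¹.
kcat/Km = 459/0.0840 = 5460 nM⁻¹·s⁻¹.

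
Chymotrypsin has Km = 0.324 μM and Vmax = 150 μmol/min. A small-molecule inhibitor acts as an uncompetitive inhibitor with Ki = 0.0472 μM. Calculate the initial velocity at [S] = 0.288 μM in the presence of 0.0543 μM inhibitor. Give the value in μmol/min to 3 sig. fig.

45.8 μmol/min

With α = 1 + [I]/Ki = 1 + 0.0543/0.0472 = 2.150, the uncompetitive rate law is v = (Vmax/α)·[S] / (Km/α + [S]).
v = (150/2.150)×0.288 / (0.324/2.150 + 0.288) = 20.09/0.4387 = 45.8 μmol/min.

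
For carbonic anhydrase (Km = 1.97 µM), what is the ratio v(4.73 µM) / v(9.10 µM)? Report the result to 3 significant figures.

Since Vmax cancels, v₂/v₁ = [S]₂(Km+[S]₁) / [S]₁(Km+[S]₂).
= 4.73×(1.97+9.10) / (9.10×(1.97+4.73)) = 52.36/60.97 = 0.859.

0.859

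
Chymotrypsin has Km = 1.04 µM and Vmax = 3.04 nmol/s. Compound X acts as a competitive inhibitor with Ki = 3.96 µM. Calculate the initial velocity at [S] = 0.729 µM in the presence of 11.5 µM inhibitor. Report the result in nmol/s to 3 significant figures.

With α = 1 + [I]/Ki = 1 + 11.5/3.96 = 3.904, the competitive rate law is v = Vmax[S] / (αKm + [S]).
v = 3.04×0.729 / (3.904×1.04 + 0.729) = 2.216/4.789 = 0.463 nmol/s.

0.463 nmol/s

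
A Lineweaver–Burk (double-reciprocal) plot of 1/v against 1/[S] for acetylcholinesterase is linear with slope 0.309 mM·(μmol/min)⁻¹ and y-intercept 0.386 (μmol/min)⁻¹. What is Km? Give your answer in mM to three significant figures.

0.801 mM

y-intercept = 1/Vmax ⇒ Vmax = 2.59 μmol/min; slope = Km/Vmax ⇒ Km = slope × Vmax.
Km = 0.309 × 2.59 = 0.801 mM.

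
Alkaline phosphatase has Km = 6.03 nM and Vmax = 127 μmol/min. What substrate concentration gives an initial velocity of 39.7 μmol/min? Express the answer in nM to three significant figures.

The required fractional saturation is v/Vmax = 39.7/127 = 0.3126.
Then [S]/(Km+[S]) = 0.3126 ⇒ [S] = 6.03 × 0.3126/(1 − 0.3126) = 2.74 nM.

2.74 nM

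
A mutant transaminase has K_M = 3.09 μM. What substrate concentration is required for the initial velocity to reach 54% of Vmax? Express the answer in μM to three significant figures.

3.63 μM

v/Vmax = [S]/(Km+[S]) = 0.54, so [S] = Km·0.54/(1 − 0.54) = 3.09 × 1.174.
[S] = 3.63 μM.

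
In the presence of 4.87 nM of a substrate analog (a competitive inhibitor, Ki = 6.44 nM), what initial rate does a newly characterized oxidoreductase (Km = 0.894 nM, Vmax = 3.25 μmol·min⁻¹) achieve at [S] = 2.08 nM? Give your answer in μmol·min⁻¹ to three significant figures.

With α = 1 + [I]/Ki = 1 + 4.87/6.44 = 1.756, the competitive rate law is v = Vmax[S] / (αKm + [S]).
v = 3.25×2.08 / (1.756×0.894 + 2.08) = 6.760/3.650 = 1.85 μmol·min⁻¹.

1.85 μmol·min⁻¹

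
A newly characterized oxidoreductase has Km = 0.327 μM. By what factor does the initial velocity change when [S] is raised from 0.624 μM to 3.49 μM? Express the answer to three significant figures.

1.39

Since Vmax cancels, v₂/v₁ = [S]₂(Km+[S]₁) / [S]₁(Km+[S]₂).
= 3.49×(0.327+0.624) / (0.624×(0.327+3.49)) = 3.319/2.382 = 1.39.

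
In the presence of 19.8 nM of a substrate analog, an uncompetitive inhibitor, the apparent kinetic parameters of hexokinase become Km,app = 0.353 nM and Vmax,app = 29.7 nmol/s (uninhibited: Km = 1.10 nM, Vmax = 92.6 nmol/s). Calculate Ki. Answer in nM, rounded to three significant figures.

9.35 nM

Uncompetitive: Vmax,app = Vmax/α (and Km,app = Km/α) with α = 1 + [I]/Ki.
α = Vmax/Vmax,app = 92.6/29.7 = 3.118.
Since α = 1 + [I]/Ki, [I]/Ki = 3.118 − 1 = 2.118 and Ki = 19.8/2.118 = 9.35 nM.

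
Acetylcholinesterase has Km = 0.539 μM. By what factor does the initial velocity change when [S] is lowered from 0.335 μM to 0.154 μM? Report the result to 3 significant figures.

0.580

The fractional saturations are [S]/(Km+[S]) = 0.335/0.8740 = 0.3833 and 0.154/0.6930 = 0.2222.
v₂/v₁ is just their ratio: 0.2222/0.3833 = 0.580.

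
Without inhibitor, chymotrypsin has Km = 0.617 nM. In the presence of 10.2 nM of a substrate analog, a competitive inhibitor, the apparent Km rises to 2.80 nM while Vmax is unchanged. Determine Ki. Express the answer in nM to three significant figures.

Competitive: Km,app = α·Km with α = 1 + [I]/Ki.
α = Km,app/Km = 2.80/0.617 = 4.538.
Ki = [I]/(α − 1) = 10.2/3.538 = 2.88 nM.

2.88 nM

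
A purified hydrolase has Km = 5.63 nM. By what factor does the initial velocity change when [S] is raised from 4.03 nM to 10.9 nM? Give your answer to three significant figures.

1.58

The fractional saturations are [S]/(Km+[S]) = 4.03/9.660 = 0.4172 and 10.9/16.53 = 0.6594.
v₂/v₁ is just their ratio: 0.6594/0.4172 = 1.58.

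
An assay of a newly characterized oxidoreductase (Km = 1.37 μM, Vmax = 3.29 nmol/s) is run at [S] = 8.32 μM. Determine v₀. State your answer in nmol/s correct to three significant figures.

v = Vmax·[S]/(Km + [S]) = 3.29 × 8.32 / (1.37 + 8.32)
  = 27.37 / 9.690 = 2.82 nmol/s.

2.82 nmol/s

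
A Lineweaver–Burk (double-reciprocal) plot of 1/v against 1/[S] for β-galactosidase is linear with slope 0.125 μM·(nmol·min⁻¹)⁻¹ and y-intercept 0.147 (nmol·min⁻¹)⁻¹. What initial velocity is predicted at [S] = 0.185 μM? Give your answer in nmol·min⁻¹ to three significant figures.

1.22 nmol·min⁻¹

The y-intercept is 1/Vmax, so Vmax = 1/0.147 = 6.80 nmol·min⁻¹.
The slope is Km/Vmax, so Km = 0.125 × 6.80 = 0.850 μM.
Then v = 6.80 × 0.185/(0.850 + 0.185) = 1.22 nmol·min⁻¹.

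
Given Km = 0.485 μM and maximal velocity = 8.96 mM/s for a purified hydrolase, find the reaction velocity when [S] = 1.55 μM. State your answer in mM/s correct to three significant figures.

v = Vmax·[S]/(Km + [S]) = 8.96 × 1.55 / (0.485 + 1.55)
  = 13.89 / 2.035 = 6.82 mM/s.

6.82 mM/s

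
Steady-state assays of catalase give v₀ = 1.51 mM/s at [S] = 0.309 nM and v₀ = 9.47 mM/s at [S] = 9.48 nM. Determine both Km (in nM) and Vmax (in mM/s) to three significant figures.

Km = 2.05 nM; Vmax = 11.5 mM/s

In reciprocal form, 1/v = (Km/Vmax)·(1/[S]) + 1/Vmax. The two points give (1/[S], 1/v) = (3.236, 0.6623) and (0.1055, 0.1056).
Slope = (0.6623 − 0.1056)/(3.236 − 0.1055) = 0.1778; intercept = 0.6623 − 0.1778×3.236 = 0.08684.
Vmax = 1/intercept = 11.5 mM/s; Km = slope × Vmax = 0.1778 × 11.5 = 2.05 nM.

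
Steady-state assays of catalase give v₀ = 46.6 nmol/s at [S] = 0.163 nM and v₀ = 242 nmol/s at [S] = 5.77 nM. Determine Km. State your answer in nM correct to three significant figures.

0.801 nM

In reciprocal form, 1/v = (Km/Vmax)·(1/[S]) + 1/Vmax. The two points give (1/[S], 1/v) = (6.135, 0.02146) and (0.1733, 0.004132).
Slope = (0.02146 − 0.004132)/(6.135 − 0.1733) = 0.002906; intercept = 0.02146 − 0.002906×6.135 = 0.003629.
Vmax = 1/intercept = 276 nmol/s; Km = slope × Vmax = 0.002906 × 276 = 0.801 nM.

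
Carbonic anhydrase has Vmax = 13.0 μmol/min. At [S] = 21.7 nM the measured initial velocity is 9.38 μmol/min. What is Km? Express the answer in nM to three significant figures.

8.37 nM

v/Vmax = 9.38/13.0 = 0.7215 = [S]/(Km+[S]).
So Km + [S] = [S]/0.7215 = 30.07 nM, giving Km = 30.07 − 21.7 = 8.37 nM.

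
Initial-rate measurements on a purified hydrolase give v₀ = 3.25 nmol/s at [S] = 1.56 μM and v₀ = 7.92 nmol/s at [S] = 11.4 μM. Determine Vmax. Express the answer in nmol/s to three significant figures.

10.3 nmol/s

From v = Vmax[S]/(Km+[S]), each point gives Vmax = v(Km+[S])/[S].
Equating: 3.25(Km+1.56)/1.56 = 7.92(Km+11.4)/11.4.
2.083·Km + 3.25 = 0.6947·Km + 7.92, so (2.083 − 0.6947)·Km = 7.92 − 3.25.
Km = 4.670/1.389 = 3.36 μM; then Vmax = 3.25(3.36+1.56)/1.56 = 10.3 nmol/s.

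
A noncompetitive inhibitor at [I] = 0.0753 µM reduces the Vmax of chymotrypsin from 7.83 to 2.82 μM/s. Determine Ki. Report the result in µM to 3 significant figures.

0.0424 µM

Noncompetitive: Vmax,app = Vmax/α with α = 1 + [I]/Ki.
α = Vmax/Vmax,app = 7.83/2.82 = 2.777.
Ki = [I]/(α − 1) = 0.0753/1.777 = 0.0424 µM.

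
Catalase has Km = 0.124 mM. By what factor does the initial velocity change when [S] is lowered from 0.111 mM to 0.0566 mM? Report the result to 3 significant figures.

The fractional saturations are [S]/(Km+[S]) = 0.111/0.2350 = 0.4723 and 0.0566/0.1806 = 0.3134.
v₂/v₁ is just their ratio: 0.3134/0.4723 = 0.664.

0.664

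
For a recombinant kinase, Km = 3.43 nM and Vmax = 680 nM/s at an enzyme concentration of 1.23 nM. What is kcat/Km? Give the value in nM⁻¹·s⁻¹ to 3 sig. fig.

161 nM⁻¹·s⁻¹

kcat = Vmax/[E]total = 680/1.23 = 553 s⁻¹.
kcat/Km = 553/3.43 = 161 nM⁻¹·s⁻¹.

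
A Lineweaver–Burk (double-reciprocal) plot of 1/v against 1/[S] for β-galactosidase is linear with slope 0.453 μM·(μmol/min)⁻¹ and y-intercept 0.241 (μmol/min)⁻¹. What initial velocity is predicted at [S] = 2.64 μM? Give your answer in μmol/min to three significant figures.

The y-intercept is 1/Vmax, so Vmax = 1/0.241 = 4.15 μmol/min.
The slope is Km/Vmax, so Km = 0.453 × 4.15 = 1.88 μM.
Then v = 4.15 × 2.64/(1.88 + 2.64) = 2.42 μmol/min.

2.42 μmol/min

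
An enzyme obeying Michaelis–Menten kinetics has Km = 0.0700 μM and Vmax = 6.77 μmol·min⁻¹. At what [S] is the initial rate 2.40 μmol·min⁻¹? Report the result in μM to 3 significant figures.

0.0384 μM

Rearranging v = Vmax[S]/(Km+[S]) gives [S] = Km·v/(Vmax − v).
[S] = 0.0700 × 2.40 / (6.77 − 2.40) = 0.1680/4.370 = 0.0384 μM.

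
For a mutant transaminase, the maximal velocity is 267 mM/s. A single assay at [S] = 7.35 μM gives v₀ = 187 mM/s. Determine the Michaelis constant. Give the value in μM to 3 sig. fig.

3.14 μM

v/Vmax = 187/267 = 0.7004 = [S]/(Km+[S]).
So Km + [S] = [S]/0.7004 = 10.49 μM, giving Km = 10.49 − 7.35 = 3.14 μM.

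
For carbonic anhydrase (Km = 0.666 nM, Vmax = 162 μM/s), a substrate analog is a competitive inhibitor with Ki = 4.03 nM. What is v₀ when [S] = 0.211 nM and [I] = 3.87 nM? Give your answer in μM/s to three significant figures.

22.5 μM/s

With α = 1 + [I]/Ki = 1 + 3.87/4.03 = 1.960, the competitive rate law is v = Vmax[S] / (αKm + [S]).
v = 162×0.211 / (1.960×0.666 + 0.211) = 34.18/1.517 = 22.5 μM/s.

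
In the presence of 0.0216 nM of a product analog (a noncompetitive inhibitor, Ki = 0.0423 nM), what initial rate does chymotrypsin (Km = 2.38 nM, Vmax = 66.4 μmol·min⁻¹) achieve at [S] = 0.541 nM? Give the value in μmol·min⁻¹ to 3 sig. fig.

8.14 μmol·min⁻¹

α = 1 + [I]/Ki = 1 + 0.0216/0.0423 = 1.511.
For a noncompetitive inhibitor, Vmax is reduced to Vmax/α while Km is unchanged: Km,app = 2.38 nM, Vmax,app = 44.0 μmol·min⁻¹.
v = Vmax,app·[S]/(Km,app + [S]) = 44.0 × 0.541/(2.38 + 0.541) = 8.14 μmol·min⁻¹.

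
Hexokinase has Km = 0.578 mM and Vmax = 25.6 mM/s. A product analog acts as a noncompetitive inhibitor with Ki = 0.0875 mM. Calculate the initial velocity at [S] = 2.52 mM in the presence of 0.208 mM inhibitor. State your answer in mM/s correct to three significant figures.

6.17 mM/s

With α = 1 + [I]/Ki = 1 + 0.208/0.0875 = 3.377, the noncompetitive rate law is v = (Vmax/α)·[S] / (Km + [S]).
v = (25.6/3.377)×2.52 / (0.578 + 2.52) = 19.10/3.098 = 6.17 mM/s.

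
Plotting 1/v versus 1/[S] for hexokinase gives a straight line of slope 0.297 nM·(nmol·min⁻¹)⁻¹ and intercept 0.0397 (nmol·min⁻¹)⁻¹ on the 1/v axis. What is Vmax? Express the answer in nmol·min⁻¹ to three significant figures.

The y-intercept of a Lineweaver–Burk plot equals 1/Vmax, so Vmax = 1/0.0397 = 25.2 nmol·min⁻¹.

25.2 nmol·min⁻¹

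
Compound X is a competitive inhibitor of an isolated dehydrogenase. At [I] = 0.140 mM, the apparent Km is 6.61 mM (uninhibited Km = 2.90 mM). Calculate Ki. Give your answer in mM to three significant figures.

Competitive: Km,app = α·Km with α = 1 + [I]/Ki.
α = Km,app/Km = 6.61/2.90 = 2.279.
Ki = [I]/(α − 1) = 0.140/1.279 = 0.109 mM.

0.109 mM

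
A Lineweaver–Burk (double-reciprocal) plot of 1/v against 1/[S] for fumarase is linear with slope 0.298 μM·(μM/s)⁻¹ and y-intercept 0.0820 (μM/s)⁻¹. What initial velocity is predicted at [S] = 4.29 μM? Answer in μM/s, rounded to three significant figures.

The y-intercept is 1/Vmax, so Vmax = 1/0.0820 = 12.2 μM/s.
The slope is Km/Vmax, so Km = 0.298 × 12.2 = 3.63 μM.
Then v = 12.2 × 4.29/(3.63 + 4.29) = 6.60 μM/s.

6.60 μM/s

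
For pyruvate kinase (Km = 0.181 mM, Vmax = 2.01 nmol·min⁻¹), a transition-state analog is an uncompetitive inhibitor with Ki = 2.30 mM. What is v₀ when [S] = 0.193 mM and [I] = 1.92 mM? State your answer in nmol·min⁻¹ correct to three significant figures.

0.725 nmol·min⁻¹

α = 1 + [I]/Ki = 1 + 1.92/2.30 = 1.835.
For an uncompetitive inhibitor, both parameters are divided by α, giving Vmax/α and Km/α: Km,app = 0.0986 mM, Vmax,app = 1.10 nmol·min⁻¹.
v = Vmax,app·[S]/(Km,app + [S]) = 1.10 × 0.193/(0.0986 + 0.193) = 0.725 nmol·min⁻¹.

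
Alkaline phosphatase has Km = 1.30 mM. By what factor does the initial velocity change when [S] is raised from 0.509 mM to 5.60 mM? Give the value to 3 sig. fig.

2.88

Since Vmax cancels, v₂/v₁ = [S]₂(Km+[S]₁) / [S]₁(Km+[S]₂).
= 5.60×(1.30+0.509) / (0.509×(1.30+5.60)) = 10.13/3.512 = 2.88.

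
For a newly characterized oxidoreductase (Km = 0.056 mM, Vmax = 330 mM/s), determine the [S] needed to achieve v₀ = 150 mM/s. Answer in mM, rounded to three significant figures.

Rearranging v = Vmax[S]/(Km+[S]) gives [S] = Km·v/(Vmax − v).
[S] = 0.056 × 150 / (330 − 150) = 8.400/180.0 = 0.0467 mM.

0.0467 mM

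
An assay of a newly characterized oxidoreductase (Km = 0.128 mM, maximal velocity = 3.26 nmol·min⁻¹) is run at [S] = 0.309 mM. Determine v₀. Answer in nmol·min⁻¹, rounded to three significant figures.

2.31 nmol·min⁻¹

v = Vmax·[S]/(Km + [S]) = 3.26 × 0.309 / (0.128 + 0.309)
  = 1.007 / 0.4370 = 2.31 nmol·min⁻¹.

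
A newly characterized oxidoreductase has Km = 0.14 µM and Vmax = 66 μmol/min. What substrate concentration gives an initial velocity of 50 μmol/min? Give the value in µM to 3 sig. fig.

0.438 µM

Rearranging v = Vmax[S]/(Km+[S]) gives [S] = Km·v/(Vmax − v).
[S] = 0.14 × 50 / (66 − 50) = 7.000/16.00 = 0.438 µM.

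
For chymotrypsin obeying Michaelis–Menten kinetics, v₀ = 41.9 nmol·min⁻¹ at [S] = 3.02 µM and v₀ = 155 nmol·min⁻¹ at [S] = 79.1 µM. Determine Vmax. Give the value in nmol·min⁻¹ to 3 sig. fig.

174 nmol·min⁻¹

From v = Vmax[S]/(Km+[S]), each point gives Vmax = v(Km+[S])/[S].
Equating: 41.9(Km+3.02)/3.02 = 155(Km+79.1)/79.1.
13.87·Km + 41.9 = 1.960·Km + 155, so (13.87 − 1.960)·Km = 155 − 41.9.
Km = 113.1/11.91 = 9.49 µM; then Vmax = 41.9(9.49+3.02)/3.02 = 174 nmol·min⁻¹.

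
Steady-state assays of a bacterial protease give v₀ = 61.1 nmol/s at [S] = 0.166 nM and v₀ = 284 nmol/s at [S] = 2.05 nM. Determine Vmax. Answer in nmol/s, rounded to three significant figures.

In reciprocal form, 1/v = (Km/Vmax)·(1/[S]) + 1/Vmax. The two points give (1/[S], 1/v) = (6.024, 0.01637) and (0.4878, 0.003521).
Slope = (0.01637 − 0.003521)/(6.024 − 0.4878) = 0.002320; intercept = 0.01637 − 0.002320×6.024 = 0.002389.
Vmax = 1/intercept = 419 nmol/s; Km = slope × Vmax = 0.002320 × 419 = 0.971 nM.

419 nmol/s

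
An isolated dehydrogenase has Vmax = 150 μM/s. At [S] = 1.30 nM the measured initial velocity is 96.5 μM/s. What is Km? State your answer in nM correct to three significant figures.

0.721 nM

From v = Vmax[S]/(Km+[S]), Km = [S](Vmax − v)/v.
Km = 1.30 × (150 − 96.5) / 96.5 = 69.55/96.5 = 0.721 nM.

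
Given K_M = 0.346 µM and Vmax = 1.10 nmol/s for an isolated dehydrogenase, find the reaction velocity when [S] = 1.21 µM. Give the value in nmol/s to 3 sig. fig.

[S]/(Km+[S]) = 1.21/1.556 = 0.7776, the fractional saturation.
v = 0.7776 × Vmax = 0.7776 × 1.10 = 0.855 nmol/s.

0.855 nmol/s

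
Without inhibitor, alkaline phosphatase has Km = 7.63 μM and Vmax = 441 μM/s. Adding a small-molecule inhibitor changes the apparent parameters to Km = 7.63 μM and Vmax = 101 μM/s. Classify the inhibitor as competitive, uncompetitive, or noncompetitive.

noncompetitive

Vmax decreases (441 → 101 μM/s) while Km is unchanged — pure noncompetitive inhibition.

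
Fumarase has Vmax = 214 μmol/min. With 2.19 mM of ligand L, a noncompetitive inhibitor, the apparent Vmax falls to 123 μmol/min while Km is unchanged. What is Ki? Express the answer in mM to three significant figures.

2.96 mM

Noncompetitive: Vmax,app = Vmax/α with α = 1 + [I]/Ki.
α = Vmax/Vmax,app = 214/123 = 1.740.
Since α = 1 + [I]/Ki, [I]/Ki = 1.740 − 1 = 0.7398 and Ki = 2.19/0.7398 = 2.96 mM.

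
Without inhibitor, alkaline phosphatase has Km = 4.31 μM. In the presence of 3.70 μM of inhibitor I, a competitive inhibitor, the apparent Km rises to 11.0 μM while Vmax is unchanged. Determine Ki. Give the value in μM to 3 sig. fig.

2.38 μM

Competitive: Km,app = α·Km with α = 1 + [I]/Ki.
α = Km,app/Km = 11.0/4.31 = 2.552.
Since α = 1 + [I]/Ki, [I]/Ki = 2.552 − 1 = 1.552 and Ki = 3.70/1.552 = 2.38 μM.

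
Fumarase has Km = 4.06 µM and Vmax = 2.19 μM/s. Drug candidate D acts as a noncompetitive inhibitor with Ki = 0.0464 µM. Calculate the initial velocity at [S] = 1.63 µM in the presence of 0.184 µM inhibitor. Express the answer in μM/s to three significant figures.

0.126 μM/s

With α = 1 + [I]/Ki = 1 + 0.184/0.0464 = 4.966, the noncompetitive rate law is v = (Vmax/α)·[S] / (Km + [S]).
v = (2.19/4.966)×1.63 / (4.06 + 1.63) = 0.7189/5.690 = 0.126 μM/s.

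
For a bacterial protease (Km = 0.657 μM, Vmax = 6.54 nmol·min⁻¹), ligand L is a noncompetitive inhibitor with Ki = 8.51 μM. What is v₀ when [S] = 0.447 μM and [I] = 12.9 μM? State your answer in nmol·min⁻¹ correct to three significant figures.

With α = 1 + [I]/Ki = 1 + 12.9/8.51 = 2.516, the noncompetitive rate law is v = (Vmax/α)·[S] / (Km + [S]).
v = (6.54/2.516)×0.447 / (0.657 + 0.447) = 1.162/1.104 = 1.05 nmol·min⁻¹.

1.05 nmol·min⁻¹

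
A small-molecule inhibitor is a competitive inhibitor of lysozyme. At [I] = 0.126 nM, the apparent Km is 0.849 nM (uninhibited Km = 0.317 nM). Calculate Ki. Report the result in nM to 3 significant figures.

Competitive: Km,app = α·Km with α = 1 + [I]/Ki.
α = Km,app/Km = 0.849/0.317 = 2.678.
Since α = 1 + [I]/Ki, [I]/Ki = 2.678 − 1 = 1.678 and Ki = 0.126/1.678 = 0.0751 nM.

0.0751 nM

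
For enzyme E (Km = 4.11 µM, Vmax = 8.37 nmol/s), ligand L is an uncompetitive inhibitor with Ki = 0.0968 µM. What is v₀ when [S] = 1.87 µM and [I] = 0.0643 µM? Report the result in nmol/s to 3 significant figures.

2.17 nmol/s

With α = 1 + [I]/Ki = 1 + 0.0643/0.0968 = 1.664, the uncompetitive rate law is v = (Vmax/α)·[S] / (Km/α + [S]).
v = (8.37/1.664)×1.87 / (4.11/1.664 + 1.87) = 9.405/4.340 = 2.17 nmol/s.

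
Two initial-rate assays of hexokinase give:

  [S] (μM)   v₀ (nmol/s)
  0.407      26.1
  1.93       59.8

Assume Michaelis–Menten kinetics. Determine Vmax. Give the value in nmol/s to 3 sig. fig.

91.3 nmol/s

In reciprocal form, 1/v = (Km/Vmax)·(1/[S]) + 1/Vmax. The two points give (1/[S], 1/v) = (2.457, 0.03831) and (0.5181, 0.01672).
Slope = (0.03831 − 0.01672)/(2.457 − 0.5181) = 0.01114; intercept = 0.03831 − 0.01114×2.457 = 0.01095.
Vmax = 1/intercept = 91.3 nmol/s; Km = slope × Vmax = 0.01114 × 91.3 = 1.02 μM.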